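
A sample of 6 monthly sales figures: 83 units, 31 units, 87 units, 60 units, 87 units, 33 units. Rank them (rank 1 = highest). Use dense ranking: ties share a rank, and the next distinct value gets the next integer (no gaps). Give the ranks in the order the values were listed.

2, 5, 1, 3, 1, 4

Sorted (descending): 87, 87, 83, 60, 33, 31
The 2 values of 87 share dense rank 1.
Remaining distinct values take the next consecutive integers.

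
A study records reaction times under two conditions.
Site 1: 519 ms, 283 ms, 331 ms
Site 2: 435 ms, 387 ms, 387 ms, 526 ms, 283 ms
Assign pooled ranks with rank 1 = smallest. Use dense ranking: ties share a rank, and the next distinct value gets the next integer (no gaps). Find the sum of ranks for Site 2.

Sorted (ascending): 283, 283, 331, 387, 387, 435, 519, 526
The 2 values of 283 share dense rank 1.
The 2 values of 387 share dense rank 3.
Remaining distinct values take the next consecutive integers.
Site 2 values → pooled ranks: 435→4, 387→3, 387→3, 526→6, 283→1
Rank sum = 4 + 3 + 3 + 6 + 1 = 17

17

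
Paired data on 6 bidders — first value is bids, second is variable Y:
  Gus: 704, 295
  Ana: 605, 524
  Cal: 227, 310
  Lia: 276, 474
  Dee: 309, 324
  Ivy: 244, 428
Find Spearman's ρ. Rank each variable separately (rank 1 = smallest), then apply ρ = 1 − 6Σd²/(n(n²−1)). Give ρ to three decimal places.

-0.029

Ranks of variable 1: 6, 5, 1, 3, 4, 2
Ranks of variable 2: 1, 6, 2, 5, 3, 4
d = r₁ − r₂: 5, -1, -1, -2, 1, -2
d²: 25, 1, 1, 4, 1, 4; Σd² = 36
ρ = 1 − 6·36/(6·35) = 1 − 216/210 = -0.029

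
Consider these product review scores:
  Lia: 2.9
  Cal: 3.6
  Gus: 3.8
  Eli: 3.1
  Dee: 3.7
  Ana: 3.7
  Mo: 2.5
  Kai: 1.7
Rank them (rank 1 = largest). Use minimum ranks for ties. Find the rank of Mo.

7

Sorted (descending): 3.8, 3.7, 3.7, 3.6, 3.1, 2.9, 2.5, 1.7
The 2 values of 3.7 occupy positions 2–3 → each gets rank 2.
Mo has value 2.5 → rank 7.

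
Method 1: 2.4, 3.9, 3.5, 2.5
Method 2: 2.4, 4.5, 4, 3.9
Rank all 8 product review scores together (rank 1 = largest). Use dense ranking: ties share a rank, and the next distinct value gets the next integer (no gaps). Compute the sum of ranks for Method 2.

Sorted (descending): 4.5, 4, 3.9, 3.9, 3.5, 2.5, 2.4, 2.4
The 2 values of 3.9 share dense rank 3.
The 2 values of 2.4 share dense rank 6.
Remaining distinct values take the next consecutive integers.
Method 2 values → pooled ranks: 2.4→6, 4.5→1, 4→2, 3.9→3
Rank sum = 6 + 1 + 2 + 3 = 12

12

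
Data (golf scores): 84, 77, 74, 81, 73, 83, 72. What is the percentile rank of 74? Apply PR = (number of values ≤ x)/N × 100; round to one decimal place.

42.9

N = 7.
Strictly below 74: 2. Equal to 74: 1.
PR = 3/7 × 100 = 42.9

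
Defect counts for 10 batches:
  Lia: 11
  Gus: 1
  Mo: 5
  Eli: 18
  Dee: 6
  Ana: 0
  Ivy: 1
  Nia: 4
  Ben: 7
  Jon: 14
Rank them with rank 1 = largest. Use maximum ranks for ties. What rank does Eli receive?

Sorted (descending): 18, 14, 11, 7, 6, 5, 4, 1, 1, 0
The 2 values of 1 occupy positions 8–9 → each gets rank 9.
Eli has value 18 → rank 1.

1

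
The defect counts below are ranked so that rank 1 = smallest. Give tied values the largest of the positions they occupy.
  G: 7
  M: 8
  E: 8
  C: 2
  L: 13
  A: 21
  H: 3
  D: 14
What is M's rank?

5

Sorted (ascending): 2, 3, 7, 8, 8, 13, 14, 21
The 2 values of 8 occupy positions 4–5 → each gets rank 5.
M has value 8 → rank 5.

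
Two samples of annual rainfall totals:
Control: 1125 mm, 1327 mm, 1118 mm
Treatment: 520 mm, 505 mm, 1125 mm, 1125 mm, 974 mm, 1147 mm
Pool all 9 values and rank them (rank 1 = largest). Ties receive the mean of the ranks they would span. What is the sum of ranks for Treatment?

Sorted (descending): 1327, 1147, 1125, 1125, 1125, 1118, 974, 520, 505
The 3 values of 1125 occupy positions 3–5 → average rank 4.
Treatment values → pooled ranks: 520→8, 505→9, 1125→4, 1125→4, 974→7, 1147→2
Rank sum = 8 + 9 + 4 + 4 + 7 + 2 = 34

34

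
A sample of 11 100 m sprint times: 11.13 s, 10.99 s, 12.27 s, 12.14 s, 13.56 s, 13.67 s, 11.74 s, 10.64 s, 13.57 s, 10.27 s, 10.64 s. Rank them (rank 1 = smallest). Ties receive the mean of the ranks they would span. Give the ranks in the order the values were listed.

Sorted (ascending): 10.27, 10.64, 10.64, 10.99, 11.13, 11.74, 12.14, 12.27, 13.56, 13.57, 13.67
The 2 values of 10.64 occupy positions 2–3 → average rank (2+3)/2 = 2.5.

5, 4, 8, 7, 9, 11, 6, 2.5, 10, 1, 2.5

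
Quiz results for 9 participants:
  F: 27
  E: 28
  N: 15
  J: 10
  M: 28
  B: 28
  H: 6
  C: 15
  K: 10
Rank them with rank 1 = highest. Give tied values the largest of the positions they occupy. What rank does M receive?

3

Sorted (descending): 28, 28, 28, 27, 15, 15, 10, 10, 6
The 3 values of 28 occupy positions 1–3 → each gets rank 3.
The 2 values of 15 occupy positions 5–6 → each gets rank 6.
The 2 values of 10 occupy positions 7–8 → each gets rank 8.
M has value 28 → rank 3.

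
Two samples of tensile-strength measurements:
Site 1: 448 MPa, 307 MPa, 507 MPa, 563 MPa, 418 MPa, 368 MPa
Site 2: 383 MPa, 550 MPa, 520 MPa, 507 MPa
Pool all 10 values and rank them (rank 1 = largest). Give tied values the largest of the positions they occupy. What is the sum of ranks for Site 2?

18

Sorted (descending): 563, 550, 520, 507, 507, 448, 418, 383, 368, 307
The 2 values of 507 occupy positions 4–5 → each gets rank 5.
Site 2 values → pooled ranks: 383→8, 550→2, 520→3, 507→5
Rank sum = 8 + 2 + 3 + 5 = 18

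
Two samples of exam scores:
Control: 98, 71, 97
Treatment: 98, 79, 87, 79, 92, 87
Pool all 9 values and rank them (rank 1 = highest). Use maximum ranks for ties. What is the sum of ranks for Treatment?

Sorted (descending): 98, 98, 97, 92, 87, 87, 79, 79, 71
The 2 values of 98 occupy positions 1–2 → each gets rank 2.
The 2 values of 87 occupy positions 5–6 → each gets rank 6.
The 2 values of 79 occupy positions 7–8 → each gets rank 8.
Treatment values → pooled ranks: 98→2, 79→8, 87→6, 79→8, 92→4, 87→6
Rank sum = 2 + 8 + 6 + 8 + 4 + 6 = 34

34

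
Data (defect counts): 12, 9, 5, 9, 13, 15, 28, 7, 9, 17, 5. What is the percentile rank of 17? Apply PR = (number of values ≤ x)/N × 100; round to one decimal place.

90.9

N = 11.
Strictly below 17: 9. Equal to 17: 1.
PR = 10/11 × 100 = 90.9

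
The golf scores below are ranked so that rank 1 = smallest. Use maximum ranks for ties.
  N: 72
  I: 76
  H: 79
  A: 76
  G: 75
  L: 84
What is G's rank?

2

Sorted (ascending): 72, 75, 76, 76, 79, 84
The 2 values of 76 occupy positions 3–4 → each gets rank 4.
G has value 75 → rank 2.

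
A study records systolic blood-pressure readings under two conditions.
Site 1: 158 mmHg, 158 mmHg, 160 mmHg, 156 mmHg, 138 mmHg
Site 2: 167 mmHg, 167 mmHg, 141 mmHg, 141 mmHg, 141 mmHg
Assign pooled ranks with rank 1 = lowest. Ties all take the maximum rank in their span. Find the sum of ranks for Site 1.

28

Sorted (ascending): 138, 141, 141, 141, 156, 158, 158, 160, 167, 167
The 3 values of 141 occupy positions 2–4 → each gets rank 4.
The 2 values of 158 occupy positions 6–7 → each gets rank 7.
The 2 values of 167 occupy positions 9–10 → each gets rank 10.
Site 1 values → pooled ranks: 158→7, 158→7, 160→8, 156→5, 138→1
Rank sum = 7 + 7 + 8 + 5 + 1 = 28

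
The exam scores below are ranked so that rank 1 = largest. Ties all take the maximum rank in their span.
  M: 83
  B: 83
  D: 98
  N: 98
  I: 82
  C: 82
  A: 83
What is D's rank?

Sorted (descending): 98, 98, 83, 83, 83, 82, 82
The 2 values of 98 occupy positions 1–2 → each gets rank 2.
The 3 values of 83 occupy positions 3–5 → each gets rank 5.
The 2 values of 82 occupy positions 6–7 → each gets rank 7.
D has value 98 → rank 2.

2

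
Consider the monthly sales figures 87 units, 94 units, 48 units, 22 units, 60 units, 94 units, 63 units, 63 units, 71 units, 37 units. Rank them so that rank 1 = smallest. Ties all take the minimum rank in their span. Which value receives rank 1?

Sorted (ascending): 22, 37, 48, 60, 63, 63, 71, 87, 94, 94
The 2 values of 63 occupy positions 5–6 → each gets rank 5.
The 2 values of 94 occupy positions 9–10 → each gets rank 9.
Rank 1 → value 22.

22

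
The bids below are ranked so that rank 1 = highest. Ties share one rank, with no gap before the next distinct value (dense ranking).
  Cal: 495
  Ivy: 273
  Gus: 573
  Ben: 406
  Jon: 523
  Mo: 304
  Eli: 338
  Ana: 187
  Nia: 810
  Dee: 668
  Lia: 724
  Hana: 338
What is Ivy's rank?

Sorted (descending): 810, 724, 668, 573, 523, 495, 406, 338, 338, 304, 273, 187
The 2 values of 338 share dense rank 8.
Remaining distinct values take the next consecutive integers.
Ivy has value 273 → rank 10.

10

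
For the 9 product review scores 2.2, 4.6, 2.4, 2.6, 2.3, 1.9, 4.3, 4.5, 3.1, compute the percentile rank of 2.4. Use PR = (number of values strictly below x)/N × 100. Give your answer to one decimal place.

33.3

N = 9.
Strictly below 2.4: 3. Equal to 2.4: 1.
PR = 3/9 × 100 = 33.3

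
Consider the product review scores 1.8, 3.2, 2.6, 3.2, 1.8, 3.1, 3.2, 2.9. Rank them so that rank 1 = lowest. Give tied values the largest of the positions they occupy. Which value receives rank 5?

3.1

Sorted (ascending): 1.8, 1.8, 2.6, 2.9, 3.1, 3.2, 3.2, 3.2
The 2 values of 1.8 occupy positions 1–2 → each gets rank 2.
The 3 values of 3.2 occupy positions 6–8 → each gets rank 8.
Rank 5 → value 3.1.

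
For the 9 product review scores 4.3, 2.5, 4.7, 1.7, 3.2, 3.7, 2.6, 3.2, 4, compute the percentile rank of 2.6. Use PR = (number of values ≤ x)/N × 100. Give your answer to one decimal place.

N = 9.
Strictly below 2.6: 2. Equal to 2.6: 1.
PR = 3/9 × 100 = 33.3

33.3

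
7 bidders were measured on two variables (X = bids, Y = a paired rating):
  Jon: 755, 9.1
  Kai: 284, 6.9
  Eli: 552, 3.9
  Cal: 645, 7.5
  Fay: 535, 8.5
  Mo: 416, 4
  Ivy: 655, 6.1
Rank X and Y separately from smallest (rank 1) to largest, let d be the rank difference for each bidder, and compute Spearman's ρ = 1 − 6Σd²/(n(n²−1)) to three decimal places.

0.357

Ranks of variable 1: 7, 1, 4, 5, 3, 2, 6
Ranks of variable 2: 7, 4, 1, 5, 6, 2, 3
d = r₁ − r₂: 0, -3, 3, 0, -3, 0, 3
d²: 0, 9, 9, 0, 9, 0, 9; Σd² = 36
ρ = 1 − 6·36/(7·48) = 1 − 216/336 = 0.357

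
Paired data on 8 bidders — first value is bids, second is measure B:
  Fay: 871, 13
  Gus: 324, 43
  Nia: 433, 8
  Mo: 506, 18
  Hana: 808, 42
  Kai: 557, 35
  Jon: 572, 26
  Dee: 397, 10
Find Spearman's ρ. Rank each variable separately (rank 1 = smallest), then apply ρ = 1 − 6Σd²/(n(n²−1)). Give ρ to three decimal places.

0.048

Ranks of variable 1: 8, 1, 3, 4, 7, 5, 6, 2
Ranks of variable 2: 3, 8, 1, 4, 7, 6, 5, 2
d = r₁ − r₂: 5, -7, 2, 0, 0, -1, 1, 0
d²: 25, 49, 4, 0, 0, 1, 1, 0; Σd² = 80
ρ = 1 − 6·80/(8·63) = 1 − 480/504 = 0.048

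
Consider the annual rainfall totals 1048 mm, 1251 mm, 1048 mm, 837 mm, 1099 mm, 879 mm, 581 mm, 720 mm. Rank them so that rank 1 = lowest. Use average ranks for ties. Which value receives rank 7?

1099

Sorted (ascending): 581, 720, 837, 879, 1048, 1048, 1099, 1251
The 2 values of 1048 occupy positions 5–6 → average rank (5+6)/2 = 5.5.
Rank 7 → value 1099.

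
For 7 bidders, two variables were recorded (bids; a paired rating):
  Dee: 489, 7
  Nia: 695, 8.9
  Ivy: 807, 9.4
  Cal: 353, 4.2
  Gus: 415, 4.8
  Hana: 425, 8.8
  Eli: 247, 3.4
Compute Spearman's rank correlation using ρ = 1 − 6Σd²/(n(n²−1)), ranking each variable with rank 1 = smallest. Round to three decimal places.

Ranks of variable 1: 5, 6, 7, 2, 3, 4, 1
Ranks of variable 2: 4, 6, 7, 2, 3, 5, 1
d = r₁ − r₂: 1, 0, 0, 0, 0, -1, 0
d²: 1, 0, 0, 0, 0, 1, 0; Σd² = 2
ρ = 1 − 6·2/(7·48) = 1 − 12/336 = 0.964

0.964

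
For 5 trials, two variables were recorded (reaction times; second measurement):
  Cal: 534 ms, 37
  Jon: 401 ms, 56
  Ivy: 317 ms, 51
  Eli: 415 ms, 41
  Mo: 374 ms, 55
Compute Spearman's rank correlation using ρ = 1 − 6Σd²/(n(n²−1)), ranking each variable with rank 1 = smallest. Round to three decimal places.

Ranks of variable 1: 5, 3, 1, 4, 2
Ranks of variable 2: 1, 5, 3, 2, 4
d = r₁ − r₂: 4, -2, -2, 2, -2
d²: 16, 4, 4, 4, 4; Σd² = 32
ρ = 1 − 6·32/(5·24) = 1 − 192/120 = -0.600

-0.600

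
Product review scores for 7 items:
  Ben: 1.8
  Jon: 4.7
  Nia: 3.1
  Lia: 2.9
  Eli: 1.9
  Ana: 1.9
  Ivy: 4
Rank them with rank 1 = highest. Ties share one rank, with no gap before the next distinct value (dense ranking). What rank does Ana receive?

5

Sorted (descending): 4.7, 4, 3.1, 2.9, 1.9, 1.9, 1.8
The 2 values of 1.9 share dense rank 5.
Remaining distinct values take the next consecutive integers.
Ana has value 1.9 → rank 5.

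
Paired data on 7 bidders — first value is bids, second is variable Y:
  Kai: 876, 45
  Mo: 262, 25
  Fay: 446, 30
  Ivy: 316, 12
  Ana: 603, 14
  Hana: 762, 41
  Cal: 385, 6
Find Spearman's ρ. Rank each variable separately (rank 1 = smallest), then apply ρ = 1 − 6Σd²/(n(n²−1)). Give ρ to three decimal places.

0.679

Ranks of variable 1: 7, 1, 4, 2, 5, 6, 3
Ranks of variable 2: 7, 4, 5, 2, 3, 6, 1
d = r₁ − r₂: 0, -3, -1, 0, 2, 0, 2
d²: 0, 9, 1, 0, 4, 0, 4; Σd² = 18
ρ = 1 − 6·18/(7·48) = 1 − 108/336 = 0.679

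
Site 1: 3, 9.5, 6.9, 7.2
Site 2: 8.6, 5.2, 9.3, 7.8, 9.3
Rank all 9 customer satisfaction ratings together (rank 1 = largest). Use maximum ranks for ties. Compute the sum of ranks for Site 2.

23

Sorted (descending): 9.5, 9.3, 9.3, 8.6, 7.8, 7.2, 6.9, 5.2, 3
The 2 values of 9.3 occupy positions 2–3 → each gets rank 3.
Site 2 values → pooled ranks: 8.6→4, 5.2→8, 9.3→3, 7.8→5, 9.3→3
Rank sum = 4 + 8 + 3 + 5 + 3 = 23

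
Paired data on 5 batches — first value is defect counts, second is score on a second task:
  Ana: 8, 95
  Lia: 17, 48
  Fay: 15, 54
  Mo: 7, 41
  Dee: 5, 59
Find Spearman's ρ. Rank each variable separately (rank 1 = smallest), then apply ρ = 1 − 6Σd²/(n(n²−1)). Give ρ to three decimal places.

-0.200

Ranks of variable 1: 3, 5, 4, 2, 1
Ranks of variable 2: 5, 2, 3, 1, 4
d = r₁ − r₂: -2, 3, 1, 1, -3
d²: 4, 9, 1, 1, 9; Σd² = 24
ρ = 1 − 6·24/(5·24) = 1 − 144/120 = -0.200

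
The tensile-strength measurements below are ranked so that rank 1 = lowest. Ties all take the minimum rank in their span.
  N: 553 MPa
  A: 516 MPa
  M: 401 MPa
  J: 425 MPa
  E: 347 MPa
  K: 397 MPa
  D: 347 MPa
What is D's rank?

Sorted (ascending): 347, 347, 397, 401, 425, 516, 553
The 2 values of 347 occupy positions 1–2 → each gets rank 1.
D has value 347 MPa → rank 1.

1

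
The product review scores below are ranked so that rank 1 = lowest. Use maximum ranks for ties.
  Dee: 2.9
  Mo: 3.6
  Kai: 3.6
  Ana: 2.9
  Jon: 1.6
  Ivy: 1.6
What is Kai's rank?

Sorted (ascending): 1.6, 1.6, 2.9, 2.9, 3.6, 3.6
The 2 values of 1.6 occupy positions 1–2 → each gets rank 2.
The 2 values of 2.9 occupy positions 3–4 → each gets rank 4.
The 2 values of 3.6 occupy positions 5–6 → each gets rank 6.
Kai has value 3.6 → rank 6.

6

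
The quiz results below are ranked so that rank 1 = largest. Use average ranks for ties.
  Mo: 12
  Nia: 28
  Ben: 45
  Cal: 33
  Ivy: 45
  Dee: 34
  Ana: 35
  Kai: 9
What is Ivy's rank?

Sorted (descending): 45, 45, 35, 34, 33, 28, 12, 9
The 2 values of 45 occupy positions 1–2 → average rank (1+2)/2 = 1.5.
Ivy has value 45 → rank 1.5.

1.5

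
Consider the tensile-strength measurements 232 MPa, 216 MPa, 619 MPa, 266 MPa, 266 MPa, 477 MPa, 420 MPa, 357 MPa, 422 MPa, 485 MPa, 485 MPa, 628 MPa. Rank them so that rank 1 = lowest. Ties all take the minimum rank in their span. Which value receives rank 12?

Sorted (ascending): 216, 232, 266, 266, 357, 420, 422, 477, 485, 485, 619, 628
The 2 values of 266 occupy positions 3–4 → each gets rank 3.
The 2 values of 485 occupy positions 9–10 → each gets rank 9.
Rank 12 → value 628.

628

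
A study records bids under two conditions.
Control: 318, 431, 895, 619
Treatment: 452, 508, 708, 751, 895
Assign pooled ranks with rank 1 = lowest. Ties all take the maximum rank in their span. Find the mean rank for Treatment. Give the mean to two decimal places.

Sorted (ascending): 318, 431, 452, 508, 619, 708, 751, 895, 895
The 2 values of 895 occupy positions 8–9 → each gets rank 9.
Treatment values → pooled ranks: 452→3, 508→4, 708→6, 751→7, 895→9
Mean rank = (3 + 4 + 6 + 7 + 9) / 5 = 5.80

5.80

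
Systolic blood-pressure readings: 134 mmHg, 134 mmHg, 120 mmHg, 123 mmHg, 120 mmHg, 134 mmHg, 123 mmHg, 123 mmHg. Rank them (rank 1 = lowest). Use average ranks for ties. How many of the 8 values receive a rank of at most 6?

5

Sorted (ascending): 120, 120, 123, 123, 123, 134, 134, 134
The 2 values of 120 occupy positions 1–2 → average rank (1+2)/2 = 1.5.
The 3 values of 123 occupy positions 3–5 → average rank 4.
The 3 values of 134 occupy positions 6–8 → average rank 7.
Ranks ≤ 6: {1.5, 1.5, 4, 4, 4} → 5 values.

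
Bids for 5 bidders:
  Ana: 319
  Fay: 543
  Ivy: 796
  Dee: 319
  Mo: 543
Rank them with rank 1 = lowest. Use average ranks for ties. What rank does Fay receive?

Sorted (ascending): 319, 319, 543, 543, 796
The 2 values of 319 occupy positions 1–2 → average rank (1+2)/2 = 1.5.
The 2 values of 543 occupy positions 3–4 → average rank (3+4)/2 = 3.5.
Fay has value 543 → rank 3.5.

3.5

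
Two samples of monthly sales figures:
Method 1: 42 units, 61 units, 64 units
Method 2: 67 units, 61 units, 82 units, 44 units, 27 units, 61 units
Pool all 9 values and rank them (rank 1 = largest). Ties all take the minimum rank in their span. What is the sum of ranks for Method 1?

15

Sorted (descending): 82, 67, 64, 61, 61, 61, 44, 42, 27
The 3 values of 61 occupy positions 4–6 → each gets rank 4.
Method 1 values → pooled ranks: 42→8, 61→4, 64→3
Rank sum = 8 + 4 + 3 = 15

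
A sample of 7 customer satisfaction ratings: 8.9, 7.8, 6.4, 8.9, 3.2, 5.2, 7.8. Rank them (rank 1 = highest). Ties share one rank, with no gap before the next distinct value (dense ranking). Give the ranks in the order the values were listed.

1, 2, 3, 1, 5, 4, 2

Sorted (descending): 8.9, 8.9, 7.8, 7.8, 6.4, 5.2, 3.2
The 2 values of 8.9 share dense rank 1.
The 2 values of 7.8 share dense rank 2.
Remaining distinct values take the next consecutive integers.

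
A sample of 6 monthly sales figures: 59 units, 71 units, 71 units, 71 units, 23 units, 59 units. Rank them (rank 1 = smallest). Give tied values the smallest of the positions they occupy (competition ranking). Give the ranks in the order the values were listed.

2, 4, 4, 4, 1, 2

Sorted (ascending): 23, 59, 59, 71, 71, 71
The 2 values of 59 occupy positions 2–3 → each gets rank 2.
The 3 values of 71 occupy positions 4–6 → each gets rank 4.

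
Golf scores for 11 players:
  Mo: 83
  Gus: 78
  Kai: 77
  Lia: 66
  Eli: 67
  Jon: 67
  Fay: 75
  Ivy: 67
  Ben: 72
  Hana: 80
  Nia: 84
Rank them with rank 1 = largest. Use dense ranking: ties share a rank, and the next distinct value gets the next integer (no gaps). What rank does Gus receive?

4

Sorted (descending): 84, 83, 80, 78, 77, 75, 72, 67, 67, 67, 66
The 3 values of 67 share dense rank 8.
Remaining distinct values take the next consecutive integers.
Gus has value 78 → rank 4.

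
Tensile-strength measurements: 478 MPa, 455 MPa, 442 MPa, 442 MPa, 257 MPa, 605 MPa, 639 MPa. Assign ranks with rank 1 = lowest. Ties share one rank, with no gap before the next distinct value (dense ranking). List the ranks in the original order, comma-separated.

4, 3, 2, 2, 1, 5, 6

Sorted (ascending): 257, 442, 442, 455, 478, 605, 639
The 2 values of 442 share dense rank 2.
Remaining distinct values take the next consecutive integers.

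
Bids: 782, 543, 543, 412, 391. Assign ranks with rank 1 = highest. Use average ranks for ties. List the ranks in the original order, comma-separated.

1, 2.5, 2.5, 4, 5

Sorted (descending): 782, 543, 543, 412, 391
The 2 values of 543 occupy positions 2–3 → average rank (2+3)/2 = 2.5.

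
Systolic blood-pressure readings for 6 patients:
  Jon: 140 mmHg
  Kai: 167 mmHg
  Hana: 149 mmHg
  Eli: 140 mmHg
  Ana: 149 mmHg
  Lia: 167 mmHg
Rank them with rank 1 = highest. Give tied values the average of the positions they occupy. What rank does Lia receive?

1.5

Sorted (descending): 167, 167, 149, 149, 140, 140
The 2 values of 167 occupy positions 1–2 → average rank (1+2)/2 = 1.5.
The 2 values of 149 occupy positions 3–4 → average rank (3+4)/2 = 3.5.
The 2 values of 140 occupy positions 5–6 → average rank (5+6)/2 = 5.5.
Lia has value 167 mmHg → rank 1.5.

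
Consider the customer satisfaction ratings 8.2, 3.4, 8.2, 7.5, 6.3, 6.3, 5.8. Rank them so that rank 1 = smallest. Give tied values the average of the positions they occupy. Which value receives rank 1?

Sorted (ascending): 3.4, 5.8, 6.3, 6.3, 7.5, 8.2, 8.2
The 2 values of 6.3 occupy positions 3–4 → average rank (3+4)/2 = 3.5.
The 2 values of 8.2 occupy positions 6–7 → average rank (6+7)/2 = 6.5.
Rank 1 → value 3.4.

3.4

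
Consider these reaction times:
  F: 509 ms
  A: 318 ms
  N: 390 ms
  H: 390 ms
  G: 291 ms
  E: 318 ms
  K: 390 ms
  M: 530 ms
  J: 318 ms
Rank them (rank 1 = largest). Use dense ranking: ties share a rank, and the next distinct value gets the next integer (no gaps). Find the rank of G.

5

Sorted (descending): 530, 509, 390, 390, 390, 318, 318, 318, 291
The 3 values of 390 share dense rank 3.
The 3 values of 318 share dense rank 4.
Remaining distinct values take the next consecutive integers.
G has value 291 ms → rank 5.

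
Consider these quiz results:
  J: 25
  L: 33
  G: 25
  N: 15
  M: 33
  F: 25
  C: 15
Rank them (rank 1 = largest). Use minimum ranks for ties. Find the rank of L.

1

Sorted (descending): 33, 33, 25, 25, 25, 15, 15
The 2 values of 33 occupy positions 1–2 → each gets rank 1.
The 3 values of 25 occupy positions 3–5 → each gets rank 3.
The 2 values of 15 occupy positions 6–7 → each gets rank 6.
L has value 33 → rank 1.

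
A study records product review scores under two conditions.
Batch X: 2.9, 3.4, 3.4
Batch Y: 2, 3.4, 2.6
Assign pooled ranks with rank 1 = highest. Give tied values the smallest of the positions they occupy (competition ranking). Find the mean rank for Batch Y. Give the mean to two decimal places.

Sorted (descending): 3.4, 3.4, 3.4, 2.9, 2.6, 2
The 3 values of 3.4 occupy positions 1–3 → each gets rank 1.
Batch Y values → pooled ranks: 2→6, 3.4→1, 2.6→5
Mean rank = (6 + 1 + 5) / 3 = 4.00

4.00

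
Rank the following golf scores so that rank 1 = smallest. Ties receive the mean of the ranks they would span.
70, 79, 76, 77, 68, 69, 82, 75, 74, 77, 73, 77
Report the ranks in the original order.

3, 11, 7, 9, 1, 2, 12, 6, 5, 9, 4, 9

Sorted (ascending): 68, 69, 70, 73, 74, 75, 76, 77, 77, 77, 79, 82
The 3 values of 77 occupy positions 8–10 → average rank 9.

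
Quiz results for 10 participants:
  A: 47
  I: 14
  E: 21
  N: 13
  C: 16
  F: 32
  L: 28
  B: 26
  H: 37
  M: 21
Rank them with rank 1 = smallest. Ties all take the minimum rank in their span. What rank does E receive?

Sorted (ascending): 13, 14, 16, 21, 21, 26, 28, 32, 37, 47
The 2 values of 21 occupy positions 4–5 → each gets rank 4.
E has value 21 → rank 4.

4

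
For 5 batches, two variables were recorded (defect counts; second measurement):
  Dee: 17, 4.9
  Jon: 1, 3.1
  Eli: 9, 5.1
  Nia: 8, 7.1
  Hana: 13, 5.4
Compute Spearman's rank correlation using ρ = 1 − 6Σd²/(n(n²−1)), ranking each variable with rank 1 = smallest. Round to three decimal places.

Ranks of variable 1: 5, 1, 3, 2, 4
Ranks of variable 2: 2, 1, 3, 5, 4
d = r₁ − r₂: 3, 0, 0, -3, 0
d²: 9, 0, 0, 9, 0; Σd² = 18
ρ = 1 − 6·18/(5·24) = 1 − 108/120 = 0.100

0.100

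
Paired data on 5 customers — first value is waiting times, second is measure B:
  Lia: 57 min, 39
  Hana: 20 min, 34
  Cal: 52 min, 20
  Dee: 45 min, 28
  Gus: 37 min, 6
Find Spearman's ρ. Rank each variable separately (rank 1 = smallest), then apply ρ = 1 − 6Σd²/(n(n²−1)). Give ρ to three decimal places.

0.300

Ranks of variable 1: 5, 1, 4, 3, 2
Ranks of variable 2: 5, 4, 2, 3, 1
d = r₁ − r₂: 0, -3, 2, 0, 1
d²: 0, 9, 4, 0, 1; Σd² = 14
ρ = 1 − 6·14/(5·24) = 1 − 84/120 = 0.300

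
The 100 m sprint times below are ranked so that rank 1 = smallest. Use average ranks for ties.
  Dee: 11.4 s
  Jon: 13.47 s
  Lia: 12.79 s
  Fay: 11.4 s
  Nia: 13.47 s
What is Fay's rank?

Sorted (ascending): 11.4, 11.4, 12.79, 13.47, 13.47
The 2 values of 11.4 occupy positions 1–2 → average rank (1+2)/2 = 1.5.
The 2 values of 13.47 occupy positions 4–5 → average rank (4+5)/2 = 4.5.
Fay has value 11.4 s → rank 1.5.

1.5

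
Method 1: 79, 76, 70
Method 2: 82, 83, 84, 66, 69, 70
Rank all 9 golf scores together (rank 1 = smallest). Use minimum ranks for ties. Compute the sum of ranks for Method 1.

14

Sorted (ascending): 66, 69, 70, 70, 76, 79, 82, 83, 84
The 2 values of 70 occupy positions 3–4 → each gets rank 3.
Method 1 values → pooled ranks: 79→6, 76→5, 70→3
Rank sum = 6 + 5 + 3 = 14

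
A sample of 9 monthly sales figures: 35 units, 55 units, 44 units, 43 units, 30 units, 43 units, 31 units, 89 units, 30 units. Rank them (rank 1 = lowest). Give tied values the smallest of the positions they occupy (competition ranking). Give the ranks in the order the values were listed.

Sorted (ascending): 30, 30, 31, 35, 43, 43, 44, 55, 89
The 2 values of 30 occupy positions 1–2 → each gets rank 1.
The 2 values of 43 occupy positions 5–6 → each gets rank 5.

4, 8, 7, 5, 1, 5, 3, 9, 1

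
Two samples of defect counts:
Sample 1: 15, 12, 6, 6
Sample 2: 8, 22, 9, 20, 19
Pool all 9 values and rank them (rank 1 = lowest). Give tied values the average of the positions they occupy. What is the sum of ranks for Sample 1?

Sorted (ascending): 6, 6, 8, 9, 12, 15, 19, 20, 22
The 2 values of 6 occupy positions 1–2 → average rank (1+2)/2 = 1.5.
Sample 1 values → pooled ranks: 15→6, 12→5, 6→1.5, 6→1.5
Rank sum = 6 + 5 + 1.5 + 1.5 = 14

14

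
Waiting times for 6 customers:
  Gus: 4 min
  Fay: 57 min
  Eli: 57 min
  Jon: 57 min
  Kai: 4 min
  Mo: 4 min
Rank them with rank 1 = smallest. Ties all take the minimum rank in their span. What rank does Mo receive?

1

Sorted (ascending): 4, 4, 4, 57, 57, 57
The 3 values of 4 occupy positions 1–3 → each gets rank 1.
The 3 values of 57 occupy positions 4–6 → each gets rank 4.
Mo has value 4 min → rank 1.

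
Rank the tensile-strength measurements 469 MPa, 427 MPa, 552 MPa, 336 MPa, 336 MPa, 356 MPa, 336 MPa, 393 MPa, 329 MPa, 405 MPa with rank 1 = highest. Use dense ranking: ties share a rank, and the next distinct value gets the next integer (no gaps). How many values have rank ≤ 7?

9

Sorted (descending): 552, 469, 427, 405, 393, 356, 336, 336, 336, 329
The 3 values of 336 share dense rank 7.
Remaining distinct values take the next consecutive integers.
Ranks ≤ 7: {1, 2, 3, 4, 5, 6, 7, 7, 7} → 9 values.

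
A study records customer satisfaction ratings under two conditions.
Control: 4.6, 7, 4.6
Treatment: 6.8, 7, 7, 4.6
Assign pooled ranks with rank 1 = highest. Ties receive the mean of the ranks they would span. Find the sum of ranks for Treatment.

14

Sorted (descending): 7, 7, 7, 6.8, 4.6, 4.6, 4.6
The 3 values of 7 occupy positions 1–3 → average rank 2.
The 3 values of 4.6 occupy positions 5–7 → average rank 6.
Treatment values → pooled ranks: 6.8→4, 7→2, 7→2, 4.6→6
Rank sum = 4 + 2 + 2 + 6 = 14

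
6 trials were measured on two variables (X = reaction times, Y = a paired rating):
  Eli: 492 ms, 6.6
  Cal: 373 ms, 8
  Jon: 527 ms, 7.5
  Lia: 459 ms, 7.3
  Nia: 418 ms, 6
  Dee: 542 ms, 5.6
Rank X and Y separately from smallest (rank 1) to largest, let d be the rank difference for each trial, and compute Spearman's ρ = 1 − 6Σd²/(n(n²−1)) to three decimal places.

Ranks of variable 1: 4, 1, 5, 3, 2, 6
Ranks of variable 2: 3, 6, 5, 4, 2, 1
d = r₁ − r₂: 1, -5, 0, -1, 0, 5
d²: 1, 25, 0, 1, 0, 25; Σd² = 52
ρ = 1 − 6·52/(6·35) = 1 − 312/210 = -0.486

-0.486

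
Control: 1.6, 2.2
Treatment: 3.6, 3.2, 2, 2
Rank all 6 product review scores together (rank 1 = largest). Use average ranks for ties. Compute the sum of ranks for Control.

Sorted (descending): 3.6, 3.2, 2.2, 2, 2, 1.6
The 2 values of 2 occupy positions 4–5 → average rank (4+5)/2 = 4.5.
Control values → pooled ranks: 1.6→6, 2.2→3
Rank sum = 6 + 3 = 9

9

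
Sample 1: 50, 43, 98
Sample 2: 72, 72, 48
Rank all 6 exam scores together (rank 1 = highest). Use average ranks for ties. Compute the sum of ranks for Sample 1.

11

Sorted (descending): 98, 72, 72, 50, 48, 43
The 2 values of 72 occupy positions 2–3 → average rank (2+3)/2 = 2.5.
Sample 1 values → pooled ranks: 50→4, 43→6, 98→1
Rank sum = 4 + 6 + 1 = 11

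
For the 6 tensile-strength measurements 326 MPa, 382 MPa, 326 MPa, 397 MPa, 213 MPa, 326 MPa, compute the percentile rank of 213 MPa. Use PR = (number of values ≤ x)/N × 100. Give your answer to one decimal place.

N = 6.
Strictly below 213: 0. Equal to 213: 1.
PR = 1/6 × 100 = 16.7

16.7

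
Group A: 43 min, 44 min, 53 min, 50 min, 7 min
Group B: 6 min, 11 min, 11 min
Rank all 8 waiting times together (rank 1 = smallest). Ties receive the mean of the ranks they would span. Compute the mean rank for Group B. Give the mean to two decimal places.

2.67

Sorted (ascending): 6, 7, 11, 11, 43, 44, 50, 53
The 2 values of 11 occupy positions 3–4 → average rank (3+4)/2 = 3.5.
Group B values → pooled ranks: 6→1, 11→3.5, 11→3.5
Mean rank = (1 + 3.5 + 3.5) / 3 = 2.67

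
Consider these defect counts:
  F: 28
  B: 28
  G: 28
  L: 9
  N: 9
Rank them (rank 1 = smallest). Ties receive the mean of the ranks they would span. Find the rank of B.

Sorted (ascending): 9, 9, 28, 28, 28
The 2 values of 9 occupy positions 1–2 → average rank (1+2)/2 = 1.5.
The 3 values of 28 occupy positions 3–5 → average rank 4.
B has value 28 → rank 4.

4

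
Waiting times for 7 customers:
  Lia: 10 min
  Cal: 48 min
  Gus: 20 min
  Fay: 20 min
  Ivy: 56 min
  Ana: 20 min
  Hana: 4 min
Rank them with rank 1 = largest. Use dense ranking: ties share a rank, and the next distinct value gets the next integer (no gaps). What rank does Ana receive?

3

Sorted (descending): 56, 48, 20, 20, 20, 10, 4
The 3 values of 20 share dense rank 3.
Remaining distinct values take the next consecutive integers.
Ana has value 20 min → rank 3.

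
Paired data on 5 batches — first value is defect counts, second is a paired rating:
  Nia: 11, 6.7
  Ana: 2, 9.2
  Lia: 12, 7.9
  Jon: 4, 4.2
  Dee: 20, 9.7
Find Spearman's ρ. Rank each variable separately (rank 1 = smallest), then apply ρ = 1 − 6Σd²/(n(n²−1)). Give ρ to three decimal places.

0.400

Ranks of variable 1: 3, 1, 4, 2, 5
Ranks of variable 2: 2, 4, 3, 1, 5
d = r₁ − r₂: 1, -3, 1, 1, 0
d²: 1, 9, 1, 1, 0; Σd² = 12
ρ = 1 − 6·12/(5·24) = 1 − 72/120 = 0.400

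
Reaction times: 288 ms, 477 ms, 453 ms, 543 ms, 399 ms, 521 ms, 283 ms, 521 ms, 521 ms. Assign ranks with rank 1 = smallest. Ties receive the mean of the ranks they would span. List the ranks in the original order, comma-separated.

2, 5, 4, 9, 3, 7, 1, 7, 7

Sorted (ascending): 283, 288, 399, 453, 477, 521, 521, 521, 543
The 3 values of 521 occupy positions 6–8 → average rank 7.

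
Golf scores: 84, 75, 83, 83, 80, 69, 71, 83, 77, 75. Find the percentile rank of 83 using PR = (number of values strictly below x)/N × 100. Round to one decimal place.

N = 10.
Strictly below 83: 6. Equal to 83: 3.
PR = 6/10 × 100 = 60.0

60.0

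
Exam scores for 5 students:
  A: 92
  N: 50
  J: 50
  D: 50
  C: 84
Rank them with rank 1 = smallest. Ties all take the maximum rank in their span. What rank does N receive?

3

Sorted (ascending): 50, 50, 50, 84, 92
The 3 values of 50 occupy positions 1–3 → each gets rank 3.
N has value 50 → rank 3.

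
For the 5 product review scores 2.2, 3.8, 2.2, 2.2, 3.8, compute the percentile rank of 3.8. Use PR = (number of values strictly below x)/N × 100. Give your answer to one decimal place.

60.0

N = 5.
Strictly below 3.8: 3. Equal to 3.8: 2.
PR = 3/5 × 100 = 60.0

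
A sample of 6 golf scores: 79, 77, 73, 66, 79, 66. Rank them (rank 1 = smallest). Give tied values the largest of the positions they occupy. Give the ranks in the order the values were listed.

Sorted (ascending): 66, 66, 73, 77, 79, 79
The 2 values of 66 occupy positions 1–2 → each gets rank 2.
The 2 values of 79 occupy positions 5–6 → each gets rank 6.

6, 4, 3, 2, 6, 2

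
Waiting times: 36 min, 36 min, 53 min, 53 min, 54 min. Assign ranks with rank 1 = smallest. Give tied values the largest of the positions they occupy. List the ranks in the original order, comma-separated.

2, 2, 4, 4, 5

Sorted (ascending): 36, 36, 53, 53, 54
The 2 values of 36 occupy positions 1–2 → each gets rank 2.
The 2 values of 53 occupy positions 3–4 → each gets rank 4.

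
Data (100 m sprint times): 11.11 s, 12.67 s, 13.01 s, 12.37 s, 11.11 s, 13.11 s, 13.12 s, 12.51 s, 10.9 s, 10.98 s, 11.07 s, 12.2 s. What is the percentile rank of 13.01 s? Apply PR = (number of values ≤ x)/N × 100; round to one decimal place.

83.3

N = 12.
Strictly below 13.01: 9. Equal to 13.01: 1.
PR = 10/12 × 100 = 83.3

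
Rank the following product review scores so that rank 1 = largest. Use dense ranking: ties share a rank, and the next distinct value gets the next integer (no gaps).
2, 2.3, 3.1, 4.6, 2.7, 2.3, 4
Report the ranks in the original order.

Sorted (descending): 4.6, 4, 3.1, 2.7, 2.3, 2.3, 2
The 2 values of 2.3 share dense rank 5.
Remaining distinct values take the next consecutive integers.

6, 5, 3, 1, 4, 5, 2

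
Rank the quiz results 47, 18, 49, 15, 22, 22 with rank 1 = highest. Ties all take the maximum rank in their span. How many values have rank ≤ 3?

Sorted (descending): 49, 47, 22, 22, 18, 15
The 2 values of 22 occupy positions 3–4 → each gets rank 4.
Ranks ≤ 3: {1, 2} → 2 values.

2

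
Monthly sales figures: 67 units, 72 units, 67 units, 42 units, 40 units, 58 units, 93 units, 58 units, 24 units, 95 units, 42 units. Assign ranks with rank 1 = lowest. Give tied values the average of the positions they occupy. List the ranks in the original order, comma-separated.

7.5, 9, 7.5, 3.5, 2, 5.5, 10, 5.5, 1, 11, 3.5

Sorted (ascending): 24, 40, 42, 42, 58, 58, 67, 67, 72, 93, 95
The 2 values of 42 occupy positions 3–4 → average rank (3+4)/2 = 3.5.
The 2 values of 58 occupy positions 5–6 → average rank (5+6)/2 = 5.5.
The 2 values of 67 occupy positions 7–8 → average rank (7+8)/2 = 7.5.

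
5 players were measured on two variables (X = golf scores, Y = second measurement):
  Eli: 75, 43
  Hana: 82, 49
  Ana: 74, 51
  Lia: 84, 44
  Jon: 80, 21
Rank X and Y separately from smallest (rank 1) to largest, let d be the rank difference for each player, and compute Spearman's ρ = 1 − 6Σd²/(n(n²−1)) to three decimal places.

Ranks of variable 1: 2, 4, 1, 5, 3
Ranks of variable 2: 2, 4, 5, 3, 1
d = r₁ − r₂: 0, 0, -4, 2, 2
d²: 0, 0, 16, 4, 4; Σd² = 24
ρ = 1 − 6·24/(5·24) = 1 − 144/120 = -0.200

-0.200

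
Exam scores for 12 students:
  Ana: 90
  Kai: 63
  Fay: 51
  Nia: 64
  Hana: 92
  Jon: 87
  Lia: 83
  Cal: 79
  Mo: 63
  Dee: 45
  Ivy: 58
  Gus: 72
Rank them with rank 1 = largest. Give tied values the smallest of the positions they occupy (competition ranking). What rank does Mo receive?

8

Sorted (descending): 92, 90, 87, 83, 79, 72, 64, 63, 63, 58, 51, 45
The 2 values of 63 occupy positions 8–9 → each gets rank 8.
Mo has value 63 → rank 8.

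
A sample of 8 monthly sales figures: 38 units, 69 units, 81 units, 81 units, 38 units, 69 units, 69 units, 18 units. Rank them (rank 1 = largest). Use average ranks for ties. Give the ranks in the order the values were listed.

6.5, 4, 1.5, 1.5, 6.5, 4, 4, 8

Sorted (descending): 81, 81, 69, 69, 69, 38, 38, 18
The 2 values of 81 occupy positions 1–2 → average rank (1+2)/2 = 1.5.
The 3 values of 69 occupy positions 3–5 → average rank 4.
The 2 values of 38 occupy positions 6–7 → average rank (6+7)/2 = 6.5.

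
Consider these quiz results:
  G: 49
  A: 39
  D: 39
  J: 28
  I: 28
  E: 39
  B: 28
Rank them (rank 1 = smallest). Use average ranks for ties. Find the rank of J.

2

Sorted (ascending): 28, 28, 28, 39, 39, 39, 49
The 3 values of 28 occupy positions 1–3 → average rank 2.
The 3 values of 39 occupy positions 4–6 → average rank 5.
J has value 28 → rank 2.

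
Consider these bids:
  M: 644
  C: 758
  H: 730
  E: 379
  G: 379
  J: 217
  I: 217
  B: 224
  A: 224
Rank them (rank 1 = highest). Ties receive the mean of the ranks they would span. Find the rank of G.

Sorted (descending): 758, 730, 644, 379, 379, 224, 224, 217, 217
The 2 values of 379 occupy positions 4–5 → average rank (4+5)/2 = 4.5.
The 2 values of 224 occupy positions 6–7 → average rank (6+7)/2 = 6.5.
The 2 values of 217 occupy positions 8–9 → average rank (8+9)/2 = 8.5.
G has value 379 → rank 4.5.

4.5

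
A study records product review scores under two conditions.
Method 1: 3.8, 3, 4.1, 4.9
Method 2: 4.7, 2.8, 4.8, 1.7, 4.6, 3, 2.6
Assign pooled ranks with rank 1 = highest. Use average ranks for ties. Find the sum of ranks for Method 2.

46.5

Sorted (descending): 4.9, 4.8, 4.7, 4.6, 4.1, 3.8, 3, 3, 2.8, 2.6, 1.7
The 2 values of 3 occupy positions 7–8 → average rank (7+8)/2 = 7.5.
Method 2 values → pooled ranks: 4.7→3, 2.8→9, 4.8→2, 1.7→11, 4.6→4, 3→7.5, 2.6→10
Rank sum = 3 + 9 + 2 + 11 + 4 + 7.5 + 10 = 46.5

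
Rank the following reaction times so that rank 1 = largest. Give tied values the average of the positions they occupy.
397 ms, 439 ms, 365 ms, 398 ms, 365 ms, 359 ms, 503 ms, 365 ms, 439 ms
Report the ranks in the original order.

Sorted (descending): 503, 439, 439, 398, 397, 365, 365, 365, 359
The 2 values of 439 occupy positions 2–3 → average rank (2+3)/2 = 2.5.
The 3 values of 365 occupy positions 6–8 → average rank 7.

5, 2.5, 7, 4, 7, 9, 1, 7, 2.5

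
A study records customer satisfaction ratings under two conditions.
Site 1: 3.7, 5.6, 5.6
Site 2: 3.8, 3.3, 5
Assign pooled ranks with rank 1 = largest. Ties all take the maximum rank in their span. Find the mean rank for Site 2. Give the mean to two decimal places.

4.33

Sorted (descending): 5.6, 5.6, 5, 3.8, 3.7, 3.3
The 2 values of 5.6 occupy positions 1–2 → each gets rank 2.
Site 2 values → pooled ranks: 3.8→4, 3.3→6, 5→3
Mean rank = (4 + 6 + 3) / 3 = 4.33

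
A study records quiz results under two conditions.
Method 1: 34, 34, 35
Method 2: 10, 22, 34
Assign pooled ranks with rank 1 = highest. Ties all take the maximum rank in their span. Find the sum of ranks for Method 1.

Sorted (descending): 35, 34, 34, 34, 22, 10
The 3 values of 34 occupy positions 2–4 → each gets rank 4.
Method 1 values → pooled ranks: 34→4, 34→4, 35→1
Rank sum = 4 + 4 + 1 = 9

9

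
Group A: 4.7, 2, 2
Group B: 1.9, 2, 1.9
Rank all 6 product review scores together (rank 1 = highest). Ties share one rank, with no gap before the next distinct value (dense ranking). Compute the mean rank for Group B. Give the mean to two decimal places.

Sorted (descending): 4.7, 2, 2, 2, 1.9, 1.9
The 3 values of 2 share dense rank 2.
The 2 values of 1.9 share dense rank 3.
Remaining distinct values take the next consecutive integers.
Group B values → pooled ranks: 1.9→3, 2→2, 1.9→3
Mean rank = (3 + 2 + 3) / 3 = 2.67

2.67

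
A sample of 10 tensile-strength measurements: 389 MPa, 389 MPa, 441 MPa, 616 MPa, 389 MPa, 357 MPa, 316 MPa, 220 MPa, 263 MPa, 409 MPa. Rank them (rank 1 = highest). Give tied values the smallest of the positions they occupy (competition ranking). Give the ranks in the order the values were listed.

4, 4, 2, 1, 4, 7, 8, 10, 9, 3

Sorted (descending): 616, 441, 409, 389, 389, 389, 357, 316, 263, 220
The 3 values of 389 occupy positions 4–6 → each gets rank 4.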